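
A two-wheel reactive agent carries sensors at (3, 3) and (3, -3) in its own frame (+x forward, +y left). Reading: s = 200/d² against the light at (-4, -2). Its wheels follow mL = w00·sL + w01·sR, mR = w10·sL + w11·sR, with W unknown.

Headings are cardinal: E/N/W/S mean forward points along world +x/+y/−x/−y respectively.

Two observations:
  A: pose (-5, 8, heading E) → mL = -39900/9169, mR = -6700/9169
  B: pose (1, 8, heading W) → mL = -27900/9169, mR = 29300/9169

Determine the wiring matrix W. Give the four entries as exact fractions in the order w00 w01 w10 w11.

-1/2 -1 1 -1/2

obs A: pose=(-5,8,E) → sL=200/173, sR=200/53, mL=-39900/9169, mR=-6700/9169
obs B: pose=(1,8,W) → sL=200/53, sR=200/173, mL=-27900/9169, mR=29300/9169
sensor matrix S = [[200/173, 200/53], [200/53, 200/173]]; det S = -1084800000/84070561
solve [mL_A; mL_B] = S·[w00; w01] and [mR_A; mR_B] = S·[w10; w11]:
  w00 = -1/2, w01 = -1, w10 = 1, w11 = -1/2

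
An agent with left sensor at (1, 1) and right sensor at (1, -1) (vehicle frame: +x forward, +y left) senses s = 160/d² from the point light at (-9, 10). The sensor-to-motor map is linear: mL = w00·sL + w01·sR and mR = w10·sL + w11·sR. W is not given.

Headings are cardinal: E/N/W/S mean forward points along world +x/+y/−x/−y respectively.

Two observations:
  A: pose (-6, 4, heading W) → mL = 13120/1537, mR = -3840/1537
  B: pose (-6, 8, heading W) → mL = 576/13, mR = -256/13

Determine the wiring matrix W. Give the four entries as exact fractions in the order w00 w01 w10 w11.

1 1 1 -1

obs A: pose=(-6,4,W) → sL=160/53, sR=160/29, mL=13120/1537, mR=-3840/1537
obs B: pose=(-6,8,W) → sL=160/13, sR=32, mL=576/13, mR=-256/13
sensor matrix S = [[160/53, 160/29], [160/13, 32]]; det S = 573440/19981
solve [mL_A; mL_B] = S·[w00; w01] and [mR_A; mR_B] = S·[w10; w11]:
  w00 = 1, w01 = 1, w10 = 1, w11 = -1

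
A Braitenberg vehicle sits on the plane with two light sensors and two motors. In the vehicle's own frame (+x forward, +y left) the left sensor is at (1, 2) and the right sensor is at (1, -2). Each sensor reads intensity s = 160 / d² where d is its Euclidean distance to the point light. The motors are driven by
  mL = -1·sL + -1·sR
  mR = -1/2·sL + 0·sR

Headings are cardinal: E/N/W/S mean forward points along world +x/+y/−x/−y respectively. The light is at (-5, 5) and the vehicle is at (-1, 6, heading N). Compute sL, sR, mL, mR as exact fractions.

left sensor world pos  = (-3, 7); dL² = 8
right sensor world pos = (1, 7); dR² = 40
sL = 160/8 = 20
sR = 160/40 = 4
mL = -1·sL + -1·sR = -24
mR = -1/2·sL + 0·sR = -10

20 4 -24 -10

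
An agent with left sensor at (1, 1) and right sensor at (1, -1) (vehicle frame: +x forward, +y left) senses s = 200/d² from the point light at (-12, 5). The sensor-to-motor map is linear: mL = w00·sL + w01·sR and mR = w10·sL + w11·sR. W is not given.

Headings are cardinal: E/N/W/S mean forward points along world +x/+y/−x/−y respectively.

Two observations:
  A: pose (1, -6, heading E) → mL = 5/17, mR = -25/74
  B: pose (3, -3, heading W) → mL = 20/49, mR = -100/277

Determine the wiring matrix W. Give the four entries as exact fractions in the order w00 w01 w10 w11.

0 1/2 -1/2 0

obs A: pose=(1,-6,E) → sL=25/37, sR=10/17, mL=5/17, mR=-25/74
obs B: pose=(3,-3,W) → sL=200/277, sR=40/49, mL=20/49, mR=-100/277
sensor matrix S = [[25/37, 10/17], [200/277, 40/49]]; det S = 1083000/8537417
solve [mL_A; mL_B] = S·[w00; w01] and [mR_A; mR_B] = S·[w10; w11]:
  w00 = 0, w01 = 1/2, w10 = -1/2, w11 = 0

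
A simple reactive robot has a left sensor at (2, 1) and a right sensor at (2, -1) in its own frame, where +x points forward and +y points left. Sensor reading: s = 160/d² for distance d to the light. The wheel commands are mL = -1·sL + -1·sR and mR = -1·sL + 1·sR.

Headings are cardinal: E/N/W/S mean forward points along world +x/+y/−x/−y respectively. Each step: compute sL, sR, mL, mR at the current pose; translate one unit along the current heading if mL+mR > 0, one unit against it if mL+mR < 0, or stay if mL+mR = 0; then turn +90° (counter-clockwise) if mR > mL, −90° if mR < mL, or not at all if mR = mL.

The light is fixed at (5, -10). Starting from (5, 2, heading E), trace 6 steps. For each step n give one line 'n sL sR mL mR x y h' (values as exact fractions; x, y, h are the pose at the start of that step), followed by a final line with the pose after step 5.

0 160/173 32/25 -9536/4325 1536/4325 5 2 E
1 4/5 40/49 -396/245 4/245 4 2 N
2 160/109 160/153 -41920/16677 -7040/16677 4 1 W
3 80/41 80/41 -160/41 0 5 1 S
4 160/173 32/25 -9536/4325 1536/4325 5 2 E
5 4/5 40/49 -396/245 4/245 4 2 N
final 4 1 W

n=0: pose=(5,2,E); sL=160/173, sR=32/25; mL=-9536/4325, mR=1536/4325; mL+mR=-320/173 → advance -1; mR−mL=64/25 → turn +1·90°
n=1: pose=(4,2,N); sL=4/5, sR=40/49; mL=-396/245, mR=4/245; mL+mR=-8/5 → advance -1; mR−mL=80/49 → turn +1·90°
n=2: pose=(4,1,W); sL=160/109, sR=160/153; mL=-41920/16677, mR=-7040/16677; mL+mR=-320/109 → advance -1; mR−mL=320/153 → turn +1·90°
n=3: pose=(5,1,S); sL=80/41, sR=80/41; mL=-160/41, mR=0; mL+mR=-160/41 → advance -1; mR−mL=160/41 → turn +1·90°
n=4: pose=(5,2,E); sL=160/173, sR=32/25; mL=-9536/4325, mR=1536/4325; mL+mR=-320/173 → advance -1; mR−mL=64/25 → turn +1·90°
n=5: pose=(4,2,N); sL=4/5, sR=40/49; mL=-396/245, mR=4/245; mL+mR=-8/5 → advance -1; mR−mL=80/49 → turn +1·90°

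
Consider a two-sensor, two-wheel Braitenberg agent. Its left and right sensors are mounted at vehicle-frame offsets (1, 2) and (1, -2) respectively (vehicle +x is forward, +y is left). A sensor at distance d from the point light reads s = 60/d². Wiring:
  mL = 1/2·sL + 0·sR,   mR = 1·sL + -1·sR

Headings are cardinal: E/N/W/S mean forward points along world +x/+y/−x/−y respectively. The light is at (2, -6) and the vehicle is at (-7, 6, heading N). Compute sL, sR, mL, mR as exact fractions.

left sensor world pos  = (-9, 7); dL² = 290
right sensor world pos = (-5, 7); dR² = 218
sL = 60/290 = 6/29
sR = 60/218 = 30/109
mL = 1/2·sL + 0·sR = 3/29
mR = 1·sL + -1·sR = -216/3161

6/29 30/109 3/29 -216/3161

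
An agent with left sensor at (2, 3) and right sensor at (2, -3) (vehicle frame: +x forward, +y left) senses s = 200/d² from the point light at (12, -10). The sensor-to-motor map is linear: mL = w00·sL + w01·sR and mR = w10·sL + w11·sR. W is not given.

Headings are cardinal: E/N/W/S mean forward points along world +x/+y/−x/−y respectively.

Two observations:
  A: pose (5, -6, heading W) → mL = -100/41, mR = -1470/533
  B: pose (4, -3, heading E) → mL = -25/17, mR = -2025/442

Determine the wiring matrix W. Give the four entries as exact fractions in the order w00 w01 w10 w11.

-1 0 -1/2 -1

obs A: pose=(5,-6,W) → sL=100/41, sR=20/13, mL=-100/41, mR=-1470/533
obs B: pose=(4,-3,E) → sL=25/17, sR=50/13, mL=-25/17, mR=-2025/442
sensor matrix S = [[100/41, 20/13], [25/17, 50/13]]; det S = 64500/9061
solve [mL_A; mL_B] = S·[w00; w01] and [mR_A; mR_B] = S·[w10; w11]:
  w00 = -1, w01 = 0, w10 = -1/2, w11 = -1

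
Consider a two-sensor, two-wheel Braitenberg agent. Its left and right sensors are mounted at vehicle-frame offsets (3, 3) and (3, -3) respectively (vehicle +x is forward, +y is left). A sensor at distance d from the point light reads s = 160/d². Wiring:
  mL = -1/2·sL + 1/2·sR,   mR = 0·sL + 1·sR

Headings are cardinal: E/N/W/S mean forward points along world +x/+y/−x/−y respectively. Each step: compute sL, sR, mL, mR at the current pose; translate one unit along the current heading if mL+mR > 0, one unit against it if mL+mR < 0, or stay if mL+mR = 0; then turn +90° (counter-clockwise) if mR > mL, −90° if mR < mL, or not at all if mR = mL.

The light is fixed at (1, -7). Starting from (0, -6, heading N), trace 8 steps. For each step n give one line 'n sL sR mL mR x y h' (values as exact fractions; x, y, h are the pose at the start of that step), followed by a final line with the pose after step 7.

n=0: pose=(0,-6,N); sL=5, sR=8; mL=3/2, mR=8; mL+mR=19/2 → advance +1; mR−mL=13/2 → turn +1·90°
n=1: pose=(0,-5,W); sL=160/17, sR=160/41; mL=-1920/697, mR=160/41; mL+mR=800/697 → advance +1; mR−mL=4640/697 → turn +1·90°
n=2: pose=(-1,-5,S); sL=80, sR=80/13; mL=-480/13, mR=80/13; mL+mR=-400/13 → advance -1; mR−mL=560/13 → turn +1·90°
n=3: pose=(-1,-4,E); sL=160/37, sR=160; mL=2880/37, mR=160; mL+mR=8800/37 → advance +1; mR−mL=3040/37 → turn +1·90°
n=4: pose=(0,-4,N); sL=40/13, sR=4; mL=6/13, mR=4; mL+mR=58/13 → advance +1; mR−mL=46/13 → turn +1·90°
n=5: pose=(0,-3,W); sL=160/17, sR=32/13; mL=-768/221, mR=32/13; mL+mR=-224/221 → advance -1; mR−mL=1312/221 → turn +1·90°
n=6: pose=(1,-3,S); sL=16, sR=16; mL=0, mR=16; mL+mR=16 → advance +1; mR−mL=16 → turn +1·90°
n=7: pose=(1,-4,E); sL=32/9, sR=160/9; mL=64/9, mR=160/9; mL+mR=224/9 → advance +1; mR−mL=32/3 → turn +1·90°

0 5 8 3/2 8 0 -6 N
1 160/17 160/41 -1920/697 160/41 0 -5 W
2 80 80/13 -480/13 80/13 -1 -5 S
3 160/37 160 2880/37 160 -1 -4 E
4 40/13 4 6/13 4 0 -4 N
5 160/17 32/13 -768/221 32/13 0 -3 W
6 16 16 0 16 1 -3 S
7 32/9 160/9 64/9 160/9 1 -4 E
final 2 -4 N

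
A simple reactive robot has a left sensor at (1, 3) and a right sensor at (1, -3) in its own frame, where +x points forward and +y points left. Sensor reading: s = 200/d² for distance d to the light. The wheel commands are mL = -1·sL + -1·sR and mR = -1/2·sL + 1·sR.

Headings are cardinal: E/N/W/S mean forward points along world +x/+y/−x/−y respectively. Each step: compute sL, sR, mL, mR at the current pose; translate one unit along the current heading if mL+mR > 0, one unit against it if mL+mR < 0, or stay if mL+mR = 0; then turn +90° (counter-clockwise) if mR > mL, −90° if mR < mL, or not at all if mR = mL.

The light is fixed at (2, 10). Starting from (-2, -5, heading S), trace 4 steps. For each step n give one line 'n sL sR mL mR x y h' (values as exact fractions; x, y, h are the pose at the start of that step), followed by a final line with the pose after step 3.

0 200/257 40/61 -22480/15677 4180/15677 -2 -5 S
1 20/13 100/149 -4280/1937 -190/1937 -2 -4 E
2 200/233 200/173 -81200/40309 29300/40309 -3 -4 N
3 5/9 10/9 -5/3 5/6 -3 -5 W
final -2 -5 S

n=0: pose=(-2,-5,S); sL=200/257, sR=40/61; mL=-22480/15677, mR=4180/15677; mL+mR=-300/257 → advance -1; mR−mL=26660/15677 → turn +1·90°
n=1: pose=(-2,-4,E); sL=20/13, sR=100/149; mL=-4280/1937, mR=-190/1937; mL+mR=-30/13 → advance -1; mR−mL=4090/1937 → turn +1·90°
n=2: pose=(-3,-4,N); sL=200/233, sR=200/173; mL=-81200/40309, mR=29300/40309; mL+mR=-300/233 → advance -1; mR−mL=110500/40309 → turn +1·90°
n=3: pose=(-3,-5,W); sL=5/9, sR=10/9; mL=-5/3, mR=5/6; mL+mR=-5/6 → advance -1; mR−mL=5/2 → turn +1·90°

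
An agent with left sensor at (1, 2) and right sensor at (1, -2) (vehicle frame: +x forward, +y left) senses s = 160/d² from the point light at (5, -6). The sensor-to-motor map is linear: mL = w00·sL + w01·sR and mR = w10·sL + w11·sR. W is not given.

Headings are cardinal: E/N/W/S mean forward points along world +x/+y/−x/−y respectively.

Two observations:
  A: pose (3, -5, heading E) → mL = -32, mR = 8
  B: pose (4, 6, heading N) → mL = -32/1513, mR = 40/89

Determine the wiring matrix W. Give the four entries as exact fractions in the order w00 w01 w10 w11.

1/2 -1/2 1/2 0

obs A: pose=(3,-5,E) → sL=16, sR=80, mL=-32, mR=8
obs B: pose=(4,6,N) → sL=80/89, sR=16/17, mL=-32/1513, mR=40/89
sensor matrix S = [[16, 80], [80/89, 16/17]]; det S = -86016/1513
solve [mL_A; mL_B] = S·[w00; w01] and [mR_A; mR_B] = S·[w10; w11]:
  w00 = 1/2, w01 = -1/2, w10 = 1/2, w11 = 0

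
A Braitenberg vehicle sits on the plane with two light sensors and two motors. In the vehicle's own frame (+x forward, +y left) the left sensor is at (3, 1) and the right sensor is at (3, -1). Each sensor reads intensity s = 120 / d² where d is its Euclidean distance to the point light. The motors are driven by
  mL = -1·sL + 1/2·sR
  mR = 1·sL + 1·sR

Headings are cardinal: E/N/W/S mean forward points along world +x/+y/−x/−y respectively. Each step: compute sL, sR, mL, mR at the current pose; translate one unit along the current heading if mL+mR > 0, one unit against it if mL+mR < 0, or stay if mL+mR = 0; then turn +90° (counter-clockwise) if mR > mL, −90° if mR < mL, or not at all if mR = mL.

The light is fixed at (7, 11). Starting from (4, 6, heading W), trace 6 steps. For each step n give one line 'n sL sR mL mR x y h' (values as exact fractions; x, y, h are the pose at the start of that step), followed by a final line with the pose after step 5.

n=0: pose=(4,6,W); sL=5/3, sR=30/13; mL=-20/39, mR=155/39; mL+mR=45/13 → advance +1; mR−mL=175/39 → turn +1·90°
n=1: pose=(3,6,S); sL=120/73, sR=120/89; mL=-6300/6497, mR=19440/6497; mL+mR=180/89 → advance +1; mR−mL=25740/6497 → turn +1·90°
n=2: pose=(3,5,E); sL=60/13, sR=12/5; mL=-222/65, mR=456/65; mL+mR=18/5 → advance +1; mR−mL=678/65 → turn +1·90°
n=3: pose=(4,5,N); sL=24/5, sR=120/13; mL=-12/65, mR=912/65; mL+mR=180/13 → advance +1; mR−mL=924/65 → turn +1·90°
n=4: pose=(4,6,W); sL=5/3, sR=30/13; mL=-20/39, mR=155/39; mL+mR=45/13 → advance +1; mR−mL=175/39 → turn +1·90°
n=5: pose=(3,6,S); sL=120/73, sR=120/89; mL=-6300/6497, mR=19440/6497; mL+mR=180/89 → advance +1; mR−mL=25740/6497 → turn +1·90°

0 5/3 30/13 -20/39 155/39 4 6 W
1 120/73 120/89 -6300/6497 19440/6497 3 6 S
2 60/13 12/5 -222/65 456/65 3 5 E
3 24/5 120/13 -12/65 912/65 4 5 N
4 5/3 30/13 -20/39 155/39 4 6 W
5 120/73 120/89 -6300/6497 19440/6497 3 6 S
final 3 5 E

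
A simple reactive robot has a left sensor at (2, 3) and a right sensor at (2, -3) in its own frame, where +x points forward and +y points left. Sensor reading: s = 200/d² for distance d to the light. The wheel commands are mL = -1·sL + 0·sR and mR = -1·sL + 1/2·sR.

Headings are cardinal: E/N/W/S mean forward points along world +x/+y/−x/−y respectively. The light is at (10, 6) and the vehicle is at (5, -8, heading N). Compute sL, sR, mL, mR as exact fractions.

left sensor world pos  = (2, -6); dL² = 208
right sensor world pos = (8, -6); dR² = 148
sL = 200/208 = 25/26
sR = 200/148 = 50/37
mL = -1·sL + 0·sR = -25/26
mR = -1·sL + 1/2·sR = -275/962

25/26 50/37 -25/26 -275/962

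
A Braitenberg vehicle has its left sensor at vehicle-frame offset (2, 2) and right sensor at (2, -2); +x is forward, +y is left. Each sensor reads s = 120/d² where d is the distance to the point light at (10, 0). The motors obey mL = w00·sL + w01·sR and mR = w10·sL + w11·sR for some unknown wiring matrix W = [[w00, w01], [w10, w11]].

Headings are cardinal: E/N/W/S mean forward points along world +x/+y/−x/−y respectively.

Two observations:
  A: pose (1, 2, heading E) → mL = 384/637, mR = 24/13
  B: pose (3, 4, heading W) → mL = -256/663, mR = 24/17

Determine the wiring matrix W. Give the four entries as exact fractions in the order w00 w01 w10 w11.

-1 1 1 0

obs A: pose=(1,2,E) → sL=24/13, sR=120/49, mL=384/637, mR=24/13
obs B: pose=(3,4,W) → sL=24/17, sR=40/39, mL=-256/663, mR=24/17
sensor matrix S = [[24/13, 120/49], [24/17, 40/39]]; det S = -220160/140777
solve [mL_A; mL_B] = S·[w00; w01] and [mR_A; mR_B] = S·[w10; w11]:
  w00 = -1, w01 = 1, w10 = 1, w11 = 0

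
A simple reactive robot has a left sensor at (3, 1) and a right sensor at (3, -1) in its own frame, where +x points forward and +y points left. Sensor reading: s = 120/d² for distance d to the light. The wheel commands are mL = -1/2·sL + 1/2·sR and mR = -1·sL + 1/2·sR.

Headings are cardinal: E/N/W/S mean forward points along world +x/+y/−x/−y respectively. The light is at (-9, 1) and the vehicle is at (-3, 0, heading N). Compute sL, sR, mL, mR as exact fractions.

left sensor world pos  = (-4, 3); dL² = 29
right sensor world pos = (-2, 3); dR² = 53
sL = 120/29 = 120/29
sR = 120/53 = 120/53
mL = -1/2·sL + 1/2·sR = -1440/1537
mR = -1·sL + 1/2·sR = -4620/1537

120/29 120/53 -1440/1537 -4620/1537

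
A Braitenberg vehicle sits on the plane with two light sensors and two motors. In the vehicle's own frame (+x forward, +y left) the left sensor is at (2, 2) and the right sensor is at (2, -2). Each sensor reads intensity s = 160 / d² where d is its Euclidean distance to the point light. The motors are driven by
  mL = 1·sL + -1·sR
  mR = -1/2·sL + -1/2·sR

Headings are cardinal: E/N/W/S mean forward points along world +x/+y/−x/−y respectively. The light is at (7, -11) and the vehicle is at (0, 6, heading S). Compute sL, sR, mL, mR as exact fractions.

16/25 80/153 448/3825 -2224/3825

left sensor world pos  = (2, 4); dL² = 250
right sensor world pos = (-2, 4); dR² = 306
sL = 160/250 = 16/25
sR = 160/306 = 80/153
mL = 1·sL + -1·sR = 448/3825
mR = -1/2·sL + -1/2·sR = -2224/3825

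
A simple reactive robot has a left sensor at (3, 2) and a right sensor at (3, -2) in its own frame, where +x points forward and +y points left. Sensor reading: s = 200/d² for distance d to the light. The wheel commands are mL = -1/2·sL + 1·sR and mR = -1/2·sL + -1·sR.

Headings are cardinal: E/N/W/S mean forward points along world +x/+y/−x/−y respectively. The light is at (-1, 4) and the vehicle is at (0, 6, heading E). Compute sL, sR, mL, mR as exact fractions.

left sensor world pos  = (3, 8); dL² = 32
right sensor world pos = (3, 4); dR² = 16
sL = 200/32 = 25/4
sR = 200/16 = 25/2
mL = -1/2·sL + 1·sR = 75/8
mR = -1/2·sL + -1·sR = -125/8

25/4 25/2 75/8 -125/8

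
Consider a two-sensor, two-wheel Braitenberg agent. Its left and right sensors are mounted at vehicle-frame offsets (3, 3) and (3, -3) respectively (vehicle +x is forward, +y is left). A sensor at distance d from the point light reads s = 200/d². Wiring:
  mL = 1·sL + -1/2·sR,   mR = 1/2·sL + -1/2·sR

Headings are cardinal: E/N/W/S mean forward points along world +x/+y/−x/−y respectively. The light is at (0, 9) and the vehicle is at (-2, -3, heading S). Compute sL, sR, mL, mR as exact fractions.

100/113 4/5 274/565 24/565

left sensor world pos  = (1, -6); dL² = 226
right sensor world pos = (-5, -6); dR² = 250
sL = 200/226 = 100/113
sR = 200/250 = 4/5
mL = 1·sL + -1/2·sR = 274/565
mR = 1/2·sL + -1/2·sR = 24/565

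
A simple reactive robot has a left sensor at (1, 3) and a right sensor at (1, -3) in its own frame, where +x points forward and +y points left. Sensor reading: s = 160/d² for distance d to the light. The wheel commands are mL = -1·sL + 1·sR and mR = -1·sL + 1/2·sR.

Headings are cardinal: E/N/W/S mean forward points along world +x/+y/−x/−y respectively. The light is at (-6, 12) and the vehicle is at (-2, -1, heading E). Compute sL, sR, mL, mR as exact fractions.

left sensor world pos  = (-1, 2); dL² = 125
right sensor world pos = (-1, -4); dR² = 281
sL = 160/125 = 32/25
sR = 160/281 = 160/281
mL = -1·sL + 1·sR = -4992/7025
mR = -1·sL + 1/2·sR = -6992/7025

32/25 160/281 -4992/7025 -6992/7025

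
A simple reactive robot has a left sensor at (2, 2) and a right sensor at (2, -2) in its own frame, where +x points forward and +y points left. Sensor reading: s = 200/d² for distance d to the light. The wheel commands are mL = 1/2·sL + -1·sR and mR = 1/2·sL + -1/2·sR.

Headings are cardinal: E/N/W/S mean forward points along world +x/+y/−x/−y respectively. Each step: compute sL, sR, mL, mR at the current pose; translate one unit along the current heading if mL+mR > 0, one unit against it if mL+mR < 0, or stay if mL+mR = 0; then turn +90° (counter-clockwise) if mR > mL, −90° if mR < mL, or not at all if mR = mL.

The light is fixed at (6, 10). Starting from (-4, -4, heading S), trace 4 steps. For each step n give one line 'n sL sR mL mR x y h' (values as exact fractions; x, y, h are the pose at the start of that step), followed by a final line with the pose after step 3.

0 5/8 1/2 -3/16 1/16 -4 -4 S
1 40/37 200/289 -1620/10693 2080/10693 -4 -3 E
2 100/121 20/17 -1570/2057 -360/2057 -3 -3 N
3 200/377 40/53 -9780/19981 -2240/19981 -3 -4 W
final -2 -4 S

n=0: pose=(-4,-4,S); sL=5/8, sR=1/2; mL=-3/16, mR=1/16; mL+mR=-1/8 → advance -1; mR−mL=1/4 → turn +1·90°
n=1: pose=(-4,-3,E); sL=40/37, sR=200/289; mL=-1620/10693, mR=2080/10693; mL+mR=460/10693 → advance +1; mR−mL=100/289 → turn +1·90°
n=2: pose=(-3,-3,N); sL=100/121, sR=20/17; mL=-1570/2057, mR=-360/2057; mL+mR=-1930/2057 → advance -1; mR−mL=10/17 → turn +1·90°
n=3: pose=(-3,-4,W); sL=200/377, sR=40/53; mL=-9780/19981, mR=-2240/19981; mL+mR=-12020/19981 → advance -1; mR−mL=20/53 → turn +1·90°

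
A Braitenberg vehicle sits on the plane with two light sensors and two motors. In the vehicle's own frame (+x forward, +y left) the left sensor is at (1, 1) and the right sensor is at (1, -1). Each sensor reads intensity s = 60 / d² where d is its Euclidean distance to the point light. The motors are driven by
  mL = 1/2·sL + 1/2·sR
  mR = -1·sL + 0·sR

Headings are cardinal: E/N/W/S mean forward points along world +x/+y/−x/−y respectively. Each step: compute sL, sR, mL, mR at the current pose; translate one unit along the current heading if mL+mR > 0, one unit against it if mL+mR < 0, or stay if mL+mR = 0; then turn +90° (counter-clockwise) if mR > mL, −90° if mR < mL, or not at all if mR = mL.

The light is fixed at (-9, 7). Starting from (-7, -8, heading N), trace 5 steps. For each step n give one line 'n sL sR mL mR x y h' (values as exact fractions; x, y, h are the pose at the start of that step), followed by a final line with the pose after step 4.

n=0: pose=(-7,-8,N); sL=60/197, sR=12/41; mL=2412/8077, mR=-60/197; mL+mR=-48/8077 → advance -1; mR−mL=-4872/8077 → turn -1·90°
n=1: pose=(-7,-9,E); sL=10/39, sR=30/149; mL=1330/5811, mR=-10/39; mL+mR=-160/5811 → advance -1; mR−mL=-940/1937 → turn -1·90°
n=2: pose=(-8,-9,S); sL=60/293, sR=60/289; mL=17460/84677, mR=-60/293; mL+mR=120/84677 → advance +1; mR−mL=-34800/84677 → turn -1·90°
n=3: pose=(-8,-10,W); sL=5/27, sR=15/64; mL=725/3456, mR=-5/27; mL+mR=85/3456 → advance +1; mR−mL=-455/1152 → turn -1·90°
n=4: pose=(-9,-10,N); sL=60/257, sR=60/257; mL=60/257, mR=-60/257; mL+mR=0 → advance +0; mR−mL=-120/257 → turn -1·90°

0 60/197 12/41 2412/8077 -60/197 -7 -8 N
1 10/39 30/149 1330/5811 -10/39 -7 -9 E
2 60/293 60/289 17460/84677 -60/293 -8 -9 S
3 5/27 15/64 725/3456 -5/27 -8 -10 W
4 60/257 60/257 60/257 -60/257 -9 -10 N
final -9 -10 E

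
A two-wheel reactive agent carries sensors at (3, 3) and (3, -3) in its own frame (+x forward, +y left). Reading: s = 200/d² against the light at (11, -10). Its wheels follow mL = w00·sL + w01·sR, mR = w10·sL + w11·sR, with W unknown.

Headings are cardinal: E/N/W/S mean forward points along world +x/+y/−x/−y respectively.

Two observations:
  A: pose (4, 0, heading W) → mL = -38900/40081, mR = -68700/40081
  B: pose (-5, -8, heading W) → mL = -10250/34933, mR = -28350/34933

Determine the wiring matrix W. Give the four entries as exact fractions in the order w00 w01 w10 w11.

obs A: pose=(4,0,W) → sL=200/149, sR=200/269, mL=-38900/40081, mR=-68700/40081
obs B: pose=(-5,-8,W) → sL=100/181, sR=100/193, mL=-10250/34933, mR=-28350/34933
sensor matrix S = [[200/149, 200/269], [100/181, 100/193]]; det S = 398640000/1400149573
solve [mL_A; mL_B] = S·[w00; w01] and [mR_A; mR_B] = S·[w10; w11]:
  w00 = -1, w01 = 1/2, w10 = -1, w11 = -1/2

-1 1/2 -1 -1/2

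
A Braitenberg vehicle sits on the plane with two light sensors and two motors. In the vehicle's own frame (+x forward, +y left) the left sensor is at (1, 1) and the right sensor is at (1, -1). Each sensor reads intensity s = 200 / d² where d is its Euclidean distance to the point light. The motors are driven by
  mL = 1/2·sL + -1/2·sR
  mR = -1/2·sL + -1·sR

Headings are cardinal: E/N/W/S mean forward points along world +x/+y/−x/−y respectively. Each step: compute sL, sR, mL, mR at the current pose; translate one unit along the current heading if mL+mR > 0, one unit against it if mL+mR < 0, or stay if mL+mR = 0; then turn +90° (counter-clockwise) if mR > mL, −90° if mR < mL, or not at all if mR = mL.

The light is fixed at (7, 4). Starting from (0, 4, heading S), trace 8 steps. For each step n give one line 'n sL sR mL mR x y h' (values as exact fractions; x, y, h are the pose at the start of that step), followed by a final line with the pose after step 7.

0 200/37 40/13 560/481 -2780/481 0 4 S
1 25/8 50/17 25/272 -1225/272 0 5 W
2 200/53 200/29 -2400/1537 -13500/1537 1 5 N
3 100/13 100/13 0 -150/13 1 4 E
4 200/37 40/13 560/481 -2780/481 0 4 S
5 25/8 50/17 25/272 -1225/272 0 5 W
6 200/53 200/29 -2400/1537 -13500/1537 1 5 N
7 100/13 100/13 0 -150/13 1 4 E
final 0 4 S

n=0: pose=(0,4,S); sL=200/37, sR=40/13; mL=560/481, mR=-2780/481; mL+mR=-60/13 → advance -1; mR−mL=-3340/481 → turn -1·90°
n=1: pose=(0,5,W); sL=25/8, sR=50/17; mL=25/272, mR=-1225/272; mL+mR=-75/17 → advance -1; mR−mL=-625/136 → turn -1·90°
n=2: pose=(1,5,N); sL=200/53, sR=200/29; mL=-2400/1537, mR=-13500/1537; mL+mR=-300/29 → advance -1; mR−mL=-11100/1537 → turn -1·90°
n=3: pose=(1,4,E); sL=100/13, sR=100/13; mL=0, mR=-150/13; mL+mR=-150/13 → advance -1; mR−mL=-150/13 → turn -1·90°
n=4: pose=(0,4,S); sL=200/37, sR=40/13; mL=560/481, mR=-2780/481; mL+mR=-60/13 → advance -1; mR−mL=-3340/481 → turn -1·90°
n=5: pose=(0,5,W); sL=25/8, sR=50/17; mL=25/272, mR=-1225/272; mL+mR=-75/17 → advance -1; mR−mL=-625/136 → turn -1·90°
n=6: pose=(1,5,N); sL=200/53, sR=200/29; mL=-2400/1537, mR=-13500/1537; mL+mR=-300/29 → advance -1; mR−mL=-11100/1537 → turn -1·90°
n=7: pose=(1,4,E); sL=100/13, sR=100/13; mL=0, mR=-150/13; mL+mR=-150/13 → advance -1; mR−mL=-150/13 → turn -1·90°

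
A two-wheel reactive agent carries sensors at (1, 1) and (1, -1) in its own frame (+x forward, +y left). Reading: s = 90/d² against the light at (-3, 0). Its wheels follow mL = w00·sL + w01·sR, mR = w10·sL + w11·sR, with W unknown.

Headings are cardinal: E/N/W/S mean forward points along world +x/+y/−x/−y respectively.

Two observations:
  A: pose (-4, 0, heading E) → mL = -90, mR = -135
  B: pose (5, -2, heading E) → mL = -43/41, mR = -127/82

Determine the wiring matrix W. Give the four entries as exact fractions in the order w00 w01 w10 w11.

obs A: pose=(-4,0,E) → sL=90, sR=90, mL=-90, mR=-135
obs B: pose=(5,-2,E) → sL=45/41, sR=1, mL=-43/41, mR=-127/82
sensor matrix S = [[90, 90], [45/41, 1]]; det S = -360/41
solve [mL_A; mL_B] = S·[w00; w01] and [mR_A; mR_B] = S·[w10; w11]:
  w00 = -1/2, w01 = -1/2, w10 = -1/2, w11 = -1

-1/2 -1/2 -1/2 -1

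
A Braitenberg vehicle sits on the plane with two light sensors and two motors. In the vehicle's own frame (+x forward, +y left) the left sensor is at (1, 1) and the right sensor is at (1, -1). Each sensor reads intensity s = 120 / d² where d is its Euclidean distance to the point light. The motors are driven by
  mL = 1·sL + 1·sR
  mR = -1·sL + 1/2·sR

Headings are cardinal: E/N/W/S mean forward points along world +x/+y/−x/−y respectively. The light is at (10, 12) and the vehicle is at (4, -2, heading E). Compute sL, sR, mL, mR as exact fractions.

left sensor world pos  = (5, -1); dL² = 194
right sensor world pos = (5, -3); dR² = 250
sL = 120/194 = 60/97
sR = 120/250 = 12/25
mL = 1·sL + 1·sR = 2664/2425
mR = -1·sL + 1/2·sR = -918/2425

60/97 12/25 2664/2425 -918/2425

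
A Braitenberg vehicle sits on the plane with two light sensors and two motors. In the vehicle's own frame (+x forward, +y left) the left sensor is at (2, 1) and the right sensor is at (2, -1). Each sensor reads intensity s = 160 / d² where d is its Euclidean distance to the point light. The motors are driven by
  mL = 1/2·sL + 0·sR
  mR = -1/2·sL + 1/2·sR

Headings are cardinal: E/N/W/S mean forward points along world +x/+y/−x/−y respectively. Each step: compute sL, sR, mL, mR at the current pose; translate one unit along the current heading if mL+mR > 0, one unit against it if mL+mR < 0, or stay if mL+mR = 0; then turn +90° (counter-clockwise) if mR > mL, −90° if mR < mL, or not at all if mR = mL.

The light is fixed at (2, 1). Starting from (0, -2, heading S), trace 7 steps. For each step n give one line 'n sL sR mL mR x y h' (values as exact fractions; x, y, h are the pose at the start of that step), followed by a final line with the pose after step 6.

n=0: pose=(0,-2,S); sL=80/13, sR=80/17; mL=40/13, mR=-160/221; mL+mR=40/17 → advance +1; mR−mL=-840/221 → turn -1·90°
n=1: pose=(0,-3,W); sL=160/41, sR=32/5; mL=80/41, mR=256/205; mL+mR=16/5 → advance +1; mR−mL=-144/205 → turn -1·90°
n=2: pose=(-1,-3,N); sL=8, sR=20; mL=4, mR=6; mL+mR=10 → advance +1; mR−mL=2 → turn +1·90°
n=3: pose=(-1,-2,W); sL=160/41, sR=160/29; mL=80/41, mR=960/1189; mL+mR=80/29 → advance +1; mR−mL=-1360/1189 → turn -1·90°
n=4: pose=(-2,-2,N); sL=80/13, sR=16; mL=40/13, mR=64/13; mL+mR=8 → advance +1; mR−mL=24/13 → turn +1·90°
n=5: pose=(-2,-1,W); sL=32/9, sR=160/37; mL=16/9, mR=128/333; mL+mR=80/37 → advance +1; mR−mL=-464/333 → turn -1·90°
n=6: pose=(-3,-1,N); sL=40/9, sR=10; mL=20/9, mR=25/9; mL+mR=5 → advance +1; mR−mL=5/9 → turn +1·90°

0 80/13 80/17 40/13 -160/221 0 -2 S
1 160/41 32/5 80/41 256/205 0 -3 W
2 8 20 4 6 -1 -3 N
3 160/41 160/29 80/41 960/1189 -1 -2 W
4 80/13 16 40/13 64/13 -2 -2 N
5 32/9 160/37 16/9 128/333 -2 -1 W
6 40/9 10 20/9 25/9 -3 -1 N
final -3 0 W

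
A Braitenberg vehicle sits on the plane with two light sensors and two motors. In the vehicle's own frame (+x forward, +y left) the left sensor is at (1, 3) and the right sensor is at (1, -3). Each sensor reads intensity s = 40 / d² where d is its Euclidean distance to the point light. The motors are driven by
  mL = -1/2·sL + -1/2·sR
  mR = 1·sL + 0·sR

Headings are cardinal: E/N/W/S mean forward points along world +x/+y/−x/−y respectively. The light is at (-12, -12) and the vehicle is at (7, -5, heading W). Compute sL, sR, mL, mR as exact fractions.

2/17 5/53 -191/1802 2/17

left sensor world pos  = (6, -8); dL² = 340
right sensor world pos = (6, -2); dR² = 424
sL = 40/340 = 2/17
sR = 40/424 = 5/53
mL = -1/2·sL + -1/2·sR = -191/1802
mR = 1·sL + 0·sR = 2/17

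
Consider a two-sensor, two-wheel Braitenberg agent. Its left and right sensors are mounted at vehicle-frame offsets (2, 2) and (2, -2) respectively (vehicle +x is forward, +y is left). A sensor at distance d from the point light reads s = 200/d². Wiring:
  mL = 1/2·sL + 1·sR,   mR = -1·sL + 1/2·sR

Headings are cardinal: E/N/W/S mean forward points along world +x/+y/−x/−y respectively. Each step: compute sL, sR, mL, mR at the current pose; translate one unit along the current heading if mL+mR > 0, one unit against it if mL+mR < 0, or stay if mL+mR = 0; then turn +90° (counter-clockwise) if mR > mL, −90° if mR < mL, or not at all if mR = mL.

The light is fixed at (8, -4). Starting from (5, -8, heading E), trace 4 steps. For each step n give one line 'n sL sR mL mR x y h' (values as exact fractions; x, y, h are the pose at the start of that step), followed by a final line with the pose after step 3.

0 40 200/37 940/37 -1380/37 5 -8 E
1 5 25/9 95/18 -65/18 4 -8 S
2 40/17 40/9 860/153 -20/153 4 -9 W
3 100/29 100/9 3350/261 550/261 3 -9 N
final 3 -8 E

n=0: pose=(5,-8,E); sL=40, sR=200/37; mL=940/37, mR=-1380/37; mL+mR=-440/37 → advance -1; mR−mL=-2320/37 → turn -1·90°
n=1: pose=(4,-8,S); sL=5, sR=25/9; mL=95/18, mR=-65/18; mL+mR=5/3 → advance +1; mR−mL=-80/9 → turn -1·90°
n=2: pose=(4,-9,W); sL=40/17, sR=40/9; mL=860/153, mR=-20/153; mL+mR=280/51 → advance +1; mR−mL=-880/153 → turn -1·90°
n=3: pose=(3,-9,N); sL=100/29, sR=100/9; mL=3350/261, mR=550/261; mL+mR=1300/87 → advance +1; mR−mL=-2800/261 → turn -1·90°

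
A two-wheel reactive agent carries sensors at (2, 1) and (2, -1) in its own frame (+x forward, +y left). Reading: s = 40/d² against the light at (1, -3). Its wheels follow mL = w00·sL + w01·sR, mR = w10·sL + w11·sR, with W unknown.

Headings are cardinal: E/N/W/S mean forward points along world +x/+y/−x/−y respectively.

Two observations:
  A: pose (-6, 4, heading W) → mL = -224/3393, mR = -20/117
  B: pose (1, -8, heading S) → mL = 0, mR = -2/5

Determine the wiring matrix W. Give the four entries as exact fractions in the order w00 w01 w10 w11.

obs A: pose=(-6,4,W) → sL=40/117, sR=8/29, mL=-224/3393, mR=-20/117
obs B: pose=(1,-8,S) → sL=4/5, sR=4/5, mL=0, mR=-2/5
sensor matrix S = [[40/117, 8/29], [4/5, 4/5]]; det S = 896/16965
solve [mL_A; mL_B] = S·[w00; w01] and [mR_A; mR_B] = S·[w10; w11]:
  w00 = -1, w01 = 1, w10 = -1/2, w11 = 0

-1 1 -1/2 0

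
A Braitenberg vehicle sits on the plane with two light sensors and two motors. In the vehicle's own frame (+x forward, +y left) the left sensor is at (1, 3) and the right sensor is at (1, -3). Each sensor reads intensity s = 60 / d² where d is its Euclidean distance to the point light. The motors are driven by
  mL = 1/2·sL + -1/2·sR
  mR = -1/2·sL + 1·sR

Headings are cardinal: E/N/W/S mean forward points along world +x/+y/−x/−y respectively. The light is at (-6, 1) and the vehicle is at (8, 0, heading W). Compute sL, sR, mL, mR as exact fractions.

left sensor world pos  = (7, -3); dL² = 185
right sensor world pos = (7, 3); dR² = 173
sL = 60/185 = 12/37
sR = 60/173 = 60/173
mL = 1/2·sL + -1/2·sR = -72/6401
mR = -1/2·sL + 1·sR = 1182/6401

12/37 60/173 -72/6401 1182/6401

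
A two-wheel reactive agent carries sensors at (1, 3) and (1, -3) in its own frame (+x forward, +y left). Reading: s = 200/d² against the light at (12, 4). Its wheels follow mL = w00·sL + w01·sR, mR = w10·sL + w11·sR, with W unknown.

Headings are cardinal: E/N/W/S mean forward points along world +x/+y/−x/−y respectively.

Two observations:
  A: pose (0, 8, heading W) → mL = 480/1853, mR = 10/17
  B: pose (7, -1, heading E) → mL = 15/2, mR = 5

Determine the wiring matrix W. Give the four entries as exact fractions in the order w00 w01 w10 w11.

obs A: pose=(0,8,W) → sL=20/17, sR=100/109, mL=480/1853, mR=10/17
obs B: pose=(7,-1,E) → sL=10, sR=5/2, mL=15/2, mR=5
sensor matrix S = [[20/17, 100/109], [10, 5/2]]; det S = -11550/1853
solve [mL_A; mL_B] = S·[w00; w01] and [mR_A; mR_B] = S·[w10; w11]:
  w00 = 1, w01 = -1, w10 = 1/2, w11 = 0

1 -1 1/2 0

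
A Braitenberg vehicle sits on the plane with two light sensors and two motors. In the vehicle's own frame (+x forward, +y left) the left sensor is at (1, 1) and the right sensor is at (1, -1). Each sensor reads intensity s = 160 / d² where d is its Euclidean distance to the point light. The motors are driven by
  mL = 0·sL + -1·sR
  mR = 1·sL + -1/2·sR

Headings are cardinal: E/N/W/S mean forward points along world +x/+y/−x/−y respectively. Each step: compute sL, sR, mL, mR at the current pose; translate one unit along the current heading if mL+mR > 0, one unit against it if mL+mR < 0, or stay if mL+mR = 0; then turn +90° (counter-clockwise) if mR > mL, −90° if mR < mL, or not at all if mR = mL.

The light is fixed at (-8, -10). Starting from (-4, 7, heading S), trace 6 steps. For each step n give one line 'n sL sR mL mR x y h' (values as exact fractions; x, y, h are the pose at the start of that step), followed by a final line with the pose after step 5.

n=0: pose=(-4,7,S); sL=160/281, sR=32/53; mL=-32/53, mR=3984/14893; mL+mR=-5008/14893 → advance -1; mR−mL=12976/14893 → turn +1·90°
n=1: pose=(-4,8,E); sL=80/193, sR=80/157; mL=-80/157, mR=4840/30301; mL+mR=-10600/30301 → advance -1; mR−mL=20280/30301 → turn +1·90°
n=2: pose=(-5,8,N); sL=32/73, sR=160/377; mL=-160/377, mR=6224/27521; mL+mR=-5456/27521 → advance -1; mR−mL=17904/27521 → turn +1·90°
n=3: pose=(-5,7,W); sL=8/13, sR=20/41; mL=-20/41, mR=198/533; mL+mR=-62/533 → advance -1; mR−mL=458/533 → turn +1·90°
n=4: pose=(-4,7,S); sL=160/281, sR=32/53; mL=-32/53, mR=3984/14893; mL+mR=-5008/14893 → advance -1; mR−mL=12976/14893 → turn +1·90°
n=5: pose=(-4,8,E); sL=80/193, sR=80/157; mL=-80/157, mR=4840/30301; mL+mR=-10600/30301 → advance -1; mR−mL=20280/30301 → turn +1·90°

0 160/281 32/53 -32/53 3984/14893 -4 7 S
1 80/193 80/157 -80/157 4840/30301 -4 8 E
2 32/73 160/377 -160/377 6224/27521 -5 8 N
3 8/13 20/41 -20/41 198/533 -5 7 W
4 160/281 32/53 -32/53 3984/14893 -4 7 S
5 80/193 80/157 -80/157 4840/30301 -4 8 E
final -5 8 N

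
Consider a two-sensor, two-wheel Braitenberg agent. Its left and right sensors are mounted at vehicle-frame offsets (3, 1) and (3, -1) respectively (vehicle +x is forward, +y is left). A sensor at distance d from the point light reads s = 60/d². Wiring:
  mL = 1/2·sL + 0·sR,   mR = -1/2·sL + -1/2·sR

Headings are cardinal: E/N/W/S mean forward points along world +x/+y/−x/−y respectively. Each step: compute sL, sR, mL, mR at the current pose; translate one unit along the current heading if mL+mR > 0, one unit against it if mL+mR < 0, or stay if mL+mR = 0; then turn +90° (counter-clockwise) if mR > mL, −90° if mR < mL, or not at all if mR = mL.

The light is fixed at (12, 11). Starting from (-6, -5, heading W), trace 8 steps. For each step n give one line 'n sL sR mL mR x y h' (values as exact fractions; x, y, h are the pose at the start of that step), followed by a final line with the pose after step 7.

0 6/73 10/111 3/73 -698/8103 -6 -5 W
1 60/493 12/85 30/493 -324/2465 -5 -5 N
2 15/113 3/26 15/226 -729/5876 -5 -6 E
3 60/689 60/761 30/689 -43500/524329 -6 -6 S
4 6/73 10/111 3/73 -698/8103 -6 -5 W
5 60/493 12/85 30/493 -324/2465 -5 -5 N
6 15/113 3/26 15/226 -729/5876 -5 -6 E
7 60/689 60/761 30/689 -43500/524329 -6 -6 S
final -6 -5 W

n=0: pose=(-6,-5,W); sL=6/73, sR=10/111; mL=3/73, mR=-698/8103; mL+mR=-5/111 → advance -1; mR−mL=-1031/8103 → turn -1·90°
n=1: pose=(-5,-5,N); sL=60/493, sR=12/85; mL=30/493, mR=-324/2465; mL+mR=-6/85 → advance -1; mR−mL=-474/2465 → turn -1·90°
n=2: pose=(-5,-6,E); sL=15/113, sR=3/26; mL=15/226, mR=-729/5876; mL+mR=-3/52 → advance -1; mR−mL=-1119/5876 → turn -1·90°
n=3: pose=(-6,-6,S); sL=60/689, sR=60/761; mL=30/689, mR=-43500/524329; mL+mR=-30/761 → advance -1; mR−mL=-66330/524329 → turn -1·90°
n=4: pose=(-6,-5,W); sL=6/73, sR=10/111; mL=3/73, mR=-698/8103; mL+mR=-5/111 → advance -1; mR−mL=-1031/8103 → turn -1·90°
n=5: pose=(-5,-5,N); sL=60/493, sR=12/85; mL=30/493, mR=-324/2465; mL+mR=-6/85 → advance -1; mR−mL=-474/2465 → turn -1·90°
n=6: pose=(-5,-6,E); sL=15/113, sR=3/26; mL=15/226, mR=-729/5876; mL+mR=-3/52 → advance -1; mR−mL=-1119/5876 → turn -1·90°
n=7: pose=(-6,-6,S); sL=60/689, sR=60/761; mL=30/689, mR=-43500/524329; mL+mR=-30/761 → advance -1; mR−mL=-66330/524329 → turn -1·90°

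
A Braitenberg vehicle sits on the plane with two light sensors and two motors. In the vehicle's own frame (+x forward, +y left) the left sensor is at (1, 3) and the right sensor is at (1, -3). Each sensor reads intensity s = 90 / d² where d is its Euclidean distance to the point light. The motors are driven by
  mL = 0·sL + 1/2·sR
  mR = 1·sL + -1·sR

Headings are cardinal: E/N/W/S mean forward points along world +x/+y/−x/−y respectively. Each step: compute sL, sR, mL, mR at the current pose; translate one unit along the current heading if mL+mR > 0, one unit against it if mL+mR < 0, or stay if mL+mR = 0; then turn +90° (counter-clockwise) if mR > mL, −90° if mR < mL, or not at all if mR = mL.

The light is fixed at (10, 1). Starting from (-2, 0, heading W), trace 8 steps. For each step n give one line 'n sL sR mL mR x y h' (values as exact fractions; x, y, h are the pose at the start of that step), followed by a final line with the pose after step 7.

0 18/37 90/173 45/173 -216/6401 -2 0 W
1 45/128 9/10 9/20 -351/640 -3 0 N
2 18/29 90/169 45/169 432/4901 -3 -1 E
3 1 5/13 5/26 8/13 -2 -1 S
4 90/121 90/157 45/157 3240/18997 -2 -2 E
5 9/8 45/106 45/212 297/424 -1 -2 S
6 90/101 90/149 45/149 4320/15049 -1 -3 E
7 45/37 45/97 45/194 2700/3589 0 -3 S
final 0 -4 E

n=0: pose=(-2,0,W); sL=18/37, sR=90/173; mL=45/173, mR=-216/6401; mL+mR=1449/6401 → advance +1; mR−mL=-1881/6401 → turn -1·90°
n=1: pose=(-3,0,N); sL=45/128, sR=9/10; mL=9/20, mR=-351/640; mL+mR=-63/640 → advance -1; mR−mL=-639/640 → turn -1·90°
n=2: pose=(-3,-1,E); sL=18/29, sR=90/169; mL=45/169, mR=432/4901; mL+mR=1737/4901 → advance +1; mR−mL=-873/4901 → turn -1·90°
n=3: pose=(-2,-1,S); sL=1, sR=5/13; mL=5/26, mR=8/13; mL+mR=21/26 → advance +1; mR−mL=11/26 → turn +1·90°
n=4: pose=(-2,-2,E); sL=90/121, sR=90/157; mL=45/157, mR=3240/18997; mL+mR=8685/18997 → advance +1; mR−mL=-2205/18997 → turn -1·90°
n=5: pose=(-1,-2,S); sL=9/8, sR=45/106; mL=45/212, mR=297/424; mL+mR=387/424 → advance +1; mR−mL=207/424 → turn +1·90°
n=6: pose=(-1,-3,E); sL=90/101, sR=90/149; mL=45/149, mR=4320/15049; mL+mR=8865/15049 → advance +1; mR−mL=-225/15049 → turn -1·90°
n=7: pose=(0,-3,S); sL=45/37, sR=45/97; mL=45/194, mR=2700/3589; mL+mR=7065/7178 → advance +1; mR−mL=3735/7178 → turn +1·90°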